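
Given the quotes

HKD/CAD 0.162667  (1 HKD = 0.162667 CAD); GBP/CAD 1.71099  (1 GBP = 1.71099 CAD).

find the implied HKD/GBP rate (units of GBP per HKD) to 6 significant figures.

HKD/GBP = 0.0950719

1 HKD × 0.162667 = 0.162667 CAD
0.162667 CAD ÷ 1.71099 = 0.0950719 GBP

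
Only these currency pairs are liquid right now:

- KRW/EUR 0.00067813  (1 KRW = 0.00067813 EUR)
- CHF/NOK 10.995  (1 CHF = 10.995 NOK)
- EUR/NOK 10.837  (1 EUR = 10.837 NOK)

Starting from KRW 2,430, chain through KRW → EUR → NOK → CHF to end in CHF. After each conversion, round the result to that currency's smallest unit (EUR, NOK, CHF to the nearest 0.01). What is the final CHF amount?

CHF 1.63

KRW 2,430 × 0.00067813 = EUR 1.65
EUR 1.65 × 10.837 = NOK 17.88
NOK 17.88 ÷ 10.995 = CHF 1.63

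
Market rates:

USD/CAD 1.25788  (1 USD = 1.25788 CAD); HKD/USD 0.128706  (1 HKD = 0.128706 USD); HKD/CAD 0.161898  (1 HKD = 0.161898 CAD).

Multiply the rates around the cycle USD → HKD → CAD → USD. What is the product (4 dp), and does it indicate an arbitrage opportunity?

Around USD → HKD → CAD → USD: 1 ÷ 0.128706 × 0.161898 ÷ 1.25788 = 1.000008
Product ≈ 1 (deviation 0.001%, within rounding noise).

1.0000 (no arbitrage)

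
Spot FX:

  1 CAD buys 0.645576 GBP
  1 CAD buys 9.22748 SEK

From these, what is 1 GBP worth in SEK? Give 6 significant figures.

1 GBP ÷ 0.645576 = 1.549 CAD
1.549 CAD × 9.22748 = 14.2934 SEK

GBP/SEK = 14.2934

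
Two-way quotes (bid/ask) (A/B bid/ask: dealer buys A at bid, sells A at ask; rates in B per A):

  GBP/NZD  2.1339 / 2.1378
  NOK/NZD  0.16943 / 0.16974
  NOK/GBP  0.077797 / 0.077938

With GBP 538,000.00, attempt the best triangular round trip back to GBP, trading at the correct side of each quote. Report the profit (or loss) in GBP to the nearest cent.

Net profit: GBP 9,086.83

Best loop GBP → NOK → NZD → GBP:
GBP 538,000.00 ÷ 0.077938 (buy NOK at ask) = NOK 6,902,922.84
NOK 6,902,922.84 × 0.16943 (sell NOK at bid) = NZD 1,169,562.22
NZD 1,169,562.22 ÷ 2.1378 (buy GBP at ask) = GBP 547,086.83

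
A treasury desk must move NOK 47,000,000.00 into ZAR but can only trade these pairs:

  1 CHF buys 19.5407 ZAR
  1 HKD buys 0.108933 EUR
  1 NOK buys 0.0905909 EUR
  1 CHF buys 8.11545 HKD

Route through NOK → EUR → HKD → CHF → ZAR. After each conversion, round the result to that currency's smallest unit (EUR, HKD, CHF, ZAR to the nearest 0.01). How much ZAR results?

ZAR 94,113,186.75

NOK 47,000,000.00 × 0.0905909 = EUR 4,257,772.30
EUR 4,257,772.30 ÷ 0.108933 = HKD 39,086,156.63
HKD 39,086,156.63 ÷ 8.11545 = CHF 4,816,264.86
CHF 4,816,264.86 × 19.5407 = ZAR 94,113,186.75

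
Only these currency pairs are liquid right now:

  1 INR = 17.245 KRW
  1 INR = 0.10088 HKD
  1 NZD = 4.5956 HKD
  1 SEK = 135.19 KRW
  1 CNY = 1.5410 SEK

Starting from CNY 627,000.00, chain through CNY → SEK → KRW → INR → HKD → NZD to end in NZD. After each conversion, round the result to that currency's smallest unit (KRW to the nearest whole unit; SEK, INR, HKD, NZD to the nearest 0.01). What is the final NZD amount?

CNY 627,000.00 × 1.5410 = SEK 966,207.00
SEK 966,207.00 × 135.19 = KRW 130,621,524
KRW 130,621,524 ÷ 17.245 = INR 7,574,457.76
INR 7,574,457.76 × 0.10088 = HKD 764,111.30
HKD 764,111.30 ÷ 4.5956 = NZD 166,270.19

NZD 166,270.19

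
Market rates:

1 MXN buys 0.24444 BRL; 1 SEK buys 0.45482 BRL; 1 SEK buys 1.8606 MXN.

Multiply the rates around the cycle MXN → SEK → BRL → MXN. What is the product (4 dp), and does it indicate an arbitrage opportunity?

Around MXN → SEK → BRL → MXN: 1 ÷ 1.8606 × 0.45482 ÷ 0.24444 = 1.000033
Product ≈ 1 (deviation 0.003%, within rounding noise).

1.0000 (no arbitrage)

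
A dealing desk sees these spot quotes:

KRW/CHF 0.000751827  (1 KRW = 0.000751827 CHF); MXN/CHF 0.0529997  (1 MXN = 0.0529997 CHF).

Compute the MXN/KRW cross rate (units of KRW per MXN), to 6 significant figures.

MXN/KRW = 70.4945

1 MXN × 0.0529997 = 0.0529997 CHF
0.0529997 CHF ÷ 0.000751827 = 70.4945 KRW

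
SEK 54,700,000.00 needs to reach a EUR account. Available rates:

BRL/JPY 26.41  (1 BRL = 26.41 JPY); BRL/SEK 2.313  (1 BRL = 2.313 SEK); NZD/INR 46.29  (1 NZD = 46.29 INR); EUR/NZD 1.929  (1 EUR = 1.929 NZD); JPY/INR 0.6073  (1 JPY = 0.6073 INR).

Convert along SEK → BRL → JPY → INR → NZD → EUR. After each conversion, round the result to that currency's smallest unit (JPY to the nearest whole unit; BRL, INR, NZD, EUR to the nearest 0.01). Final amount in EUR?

SEK 54,700,000.00 ÷ 2.313 = BRL 23,648,940.77
BRL 23,648,940.77 × 26.41 = JPY 624,568,526
JPY 624,568,526 × 0.6073 = INR 379,300,465.84
INR 379,300,465.84 ÷ 46.29 = NZD 8,194,004.45
NZD 8,194,004.45 ÷ 1.929 = EUR 4,247,799.09

EUR 4,247,799.09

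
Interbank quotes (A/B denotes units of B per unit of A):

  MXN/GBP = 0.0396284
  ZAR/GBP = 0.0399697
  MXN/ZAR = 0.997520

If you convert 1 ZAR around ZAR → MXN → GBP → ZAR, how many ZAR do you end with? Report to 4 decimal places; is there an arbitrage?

0.9939 (arbitrage exists)

Around ZAR → MXN → GBP → ZAR: 1 ÷ 0.997520 × 0.0396284 ÷ 0.0399697 = 0.993926
Product < 1; profitable direction is ZAR → GBP → MXN → ZAR.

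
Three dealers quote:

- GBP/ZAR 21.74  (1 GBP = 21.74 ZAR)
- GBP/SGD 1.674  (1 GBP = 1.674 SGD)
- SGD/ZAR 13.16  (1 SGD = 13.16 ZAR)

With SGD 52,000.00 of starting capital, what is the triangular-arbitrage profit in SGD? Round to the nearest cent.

Profit: SGD 693.27

Profitable loop is SGD → ZAR → GBP → SGD:
SGD 52,000.00 × 13.16 = ZAR 684,320.00
ZAR 684,320.00 ÷ 21.74 = GBP 31,477.46
GBP 31,477.46 × 1.674 = SGD 52,693.27
Profit = SGD 52,693.27 − SGD 52,000.00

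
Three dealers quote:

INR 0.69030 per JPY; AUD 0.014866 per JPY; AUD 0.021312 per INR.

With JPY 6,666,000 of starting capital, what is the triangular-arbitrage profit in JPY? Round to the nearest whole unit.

Profitable loop is JPY → AUD → INR → JPY:
JPY 6,666,000 × 0.014866 = AUD 99,096.76
AUD 99,096.76 ÷ 0.021312 = INR 4,649,810.25
INR 4,649,810.25 ÷ 0.69030 = JPY 6,735,927
Profit = JPY 6,735,927 − JPY 6,666,000

Profit: JPY 69,927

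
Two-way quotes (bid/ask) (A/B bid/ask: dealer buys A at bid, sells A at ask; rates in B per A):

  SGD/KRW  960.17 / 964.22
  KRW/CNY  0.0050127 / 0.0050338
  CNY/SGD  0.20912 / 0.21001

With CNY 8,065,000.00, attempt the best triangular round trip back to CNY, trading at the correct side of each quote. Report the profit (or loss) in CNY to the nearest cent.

Best loop CNY → SGD → KRW → CNY:
CNY 8,065,000.00 × 0.20912 (sell CNY at bid) = SGD 1,686,552.80
SGD 1,686,552.80 × 960.17 (sell SGD at bid) = KRW 1,619,377,402
KRW 1,619,377,402 × 0.0050127 (sell KRW at bid) = CNY 8,117,453.10

Net profit: CNY 52,453.10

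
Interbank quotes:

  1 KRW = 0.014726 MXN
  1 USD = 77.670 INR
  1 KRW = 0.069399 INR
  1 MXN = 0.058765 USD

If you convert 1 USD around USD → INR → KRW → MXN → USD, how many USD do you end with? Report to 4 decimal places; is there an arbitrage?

Around USD → INR → KRW → MXN → USD: 1 × 77.670 ÷ 0.069399 × 0.014726 × 0.058765 = 0.968509
Product < 1; profitable direction is USD → MXN → KRW → INR → USD.

0.9685 (arbitrage exists)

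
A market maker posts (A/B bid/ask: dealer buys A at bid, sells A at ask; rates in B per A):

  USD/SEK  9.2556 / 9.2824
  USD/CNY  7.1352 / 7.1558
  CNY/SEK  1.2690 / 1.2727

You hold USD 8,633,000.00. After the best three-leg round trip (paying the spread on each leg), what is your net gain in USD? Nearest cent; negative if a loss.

Net profit: USD 140,685.86

Best loop USD → SEK → CNY → USD:
USD 8,633,000.00 × 9.2556 (sell USD at bid) = SEK 79,903,594.80
SEK 79,903,594.80 ÷ 1.2727 (buy CNY at ask) = CNY 62,782,741.26
CNY 62,782,741.26 ÷ 7.1558 (buy USD at ask) = USD 8,773,685.86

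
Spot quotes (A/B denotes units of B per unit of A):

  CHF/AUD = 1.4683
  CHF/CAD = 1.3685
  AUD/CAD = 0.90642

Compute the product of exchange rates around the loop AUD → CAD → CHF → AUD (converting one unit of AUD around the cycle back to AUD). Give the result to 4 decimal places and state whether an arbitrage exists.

Around AUD → CAD → CHF → AUD: 1 × 0.90642 ÷ 1.3685 × 1.4683 = 0.972522
Product < 1; profitable direction is AUD → CHF → CAD → AUD.

0.9725 (arbitrage exists)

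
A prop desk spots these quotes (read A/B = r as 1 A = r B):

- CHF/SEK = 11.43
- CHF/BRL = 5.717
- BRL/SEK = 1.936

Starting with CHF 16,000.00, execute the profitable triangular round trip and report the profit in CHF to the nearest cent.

Profitable loop is CHF → SEK → BRL → CHF:
CHF 16,000.00 × 11.43 = SEK 182,880.00
SEK 182,880.00 ÷ 1.936 = BRL 94,462.81
BRL 94,462.81 ÷ 5.717 = CHF 16,523.14
Profit = CHF 16,523.14 − CHF 16,000.00

Profit: CHF 523.14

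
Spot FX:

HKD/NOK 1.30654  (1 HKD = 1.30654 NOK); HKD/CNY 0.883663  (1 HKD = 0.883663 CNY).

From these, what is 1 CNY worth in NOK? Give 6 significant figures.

1 CNY ÷ 0.883663 = 1.13165 HKD
1.13165 HKD × 1.30654 = 1.47855 NOK

CNY/NOK = 1.47855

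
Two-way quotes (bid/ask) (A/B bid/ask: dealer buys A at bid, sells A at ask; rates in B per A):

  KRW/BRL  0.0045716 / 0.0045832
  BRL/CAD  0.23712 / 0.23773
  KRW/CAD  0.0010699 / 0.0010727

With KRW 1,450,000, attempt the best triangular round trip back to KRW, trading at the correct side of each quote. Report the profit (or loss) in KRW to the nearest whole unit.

Best loop KRW → BRL → CAD → KRW:
KRW 1,450,000 × 0.0045716 (sell KRW at bid) = BRL 6,628.82
BRL 6,628.82 × 0.23712 (sell BRL at bid) = CAD 1,571.83
CAD 1,571.83 ÷ 0.0010727 (buy KRW at ask) = KRW 1,465,299

Net profit: KRW 15,299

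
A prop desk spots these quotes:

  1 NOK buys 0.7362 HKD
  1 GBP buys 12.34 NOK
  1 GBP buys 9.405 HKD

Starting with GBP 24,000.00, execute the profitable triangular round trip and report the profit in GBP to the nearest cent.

Profit: GBP 846.15

Profitable loop is GBP → HKD → NOK → GBP:
GBP 24,000.00 × 9.405 = HKD 225,720.00
HKD 225,720.00 ÷ 0.7362 = NOK 306,601.47
NOK 306,601.47 ÷ 12.34 = GBP 24,846.15
Profit = GBP 24,846.15 − GBP 24,000.00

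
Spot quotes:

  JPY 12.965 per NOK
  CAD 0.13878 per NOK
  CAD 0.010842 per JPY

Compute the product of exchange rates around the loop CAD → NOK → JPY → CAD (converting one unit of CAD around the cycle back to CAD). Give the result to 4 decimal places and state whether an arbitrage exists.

1.0129 (arbitrage exists)

Around CAD → NOK → JPY → CAD: 1 ÷ 0.13878 × 12.965 × 0.010842 = 1.012873
Product > 1; profitable direction is CAD → NOK → JPY → CAD.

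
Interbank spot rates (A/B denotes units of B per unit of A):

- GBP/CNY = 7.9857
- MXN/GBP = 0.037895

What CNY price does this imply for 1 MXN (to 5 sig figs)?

1 MXN × 0.037895 = 0.037895 GBP
0.037895 GBP × 7.9857 = 0.302618 CNY

MXN/CNY = 0.30262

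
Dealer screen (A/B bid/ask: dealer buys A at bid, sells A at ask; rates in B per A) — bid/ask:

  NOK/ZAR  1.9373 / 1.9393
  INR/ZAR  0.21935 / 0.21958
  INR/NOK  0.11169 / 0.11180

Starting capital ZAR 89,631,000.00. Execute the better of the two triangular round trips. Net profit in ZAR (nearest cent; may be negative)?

Net profit: ZAR 1,048,492.22

Best loop ZAR → NOK → INR → ZAR:
ZAR 89,631,000.00 ÷ 1.9393 (buy NOK at ask) = NOK 46,218,223.07
NOK 46,218,223.07 ÷ 0.11180 (buy INR at ask) = INR 413,400,921.92
INR 413,400,921.92 × 0.21935 (sell INR at bid) = ZAR 90,679,492.22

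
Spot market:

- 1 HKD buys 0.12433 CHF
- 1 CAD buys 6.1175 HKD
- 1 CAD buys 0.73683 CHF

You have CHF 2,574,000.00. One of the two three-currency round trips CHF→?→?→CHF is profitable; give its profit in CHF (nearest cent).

Profit: CHF 82,997.55

Profitable loop is CHF → CAD → HKD → CHF:
CHF 2,574,000.00 ÷ 0.73683 = CAD 3,493,343.10
CAD 3,493,343.10 × 6.1175 = HKD 21,370,526.44
HKD 21,370,526.44 × 0.12433 = CHF 2,656,997.55
Profit = CHF 2,656,997.55 − CHF 2,574,000.00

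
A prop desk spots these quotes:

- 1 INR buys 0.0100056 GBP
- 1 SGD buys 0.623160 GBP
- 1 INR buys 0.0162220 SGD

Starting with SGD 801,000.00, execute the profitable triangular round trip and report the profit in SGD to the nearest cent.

Profitable loop is SGD → GBP → INR → SGD:
SGD 801,000.00 × 0.623160 = GBP 499,151.16
GBP 499,151.16 ÷ 0.0100056 = INR 49,887,179.18
INR 49,887,179.18 × 0.0162220 = SGD 809,269.82
Profit = SGD 809,269.82 − SGD 801,000.00

Profit: SGD 8,269.82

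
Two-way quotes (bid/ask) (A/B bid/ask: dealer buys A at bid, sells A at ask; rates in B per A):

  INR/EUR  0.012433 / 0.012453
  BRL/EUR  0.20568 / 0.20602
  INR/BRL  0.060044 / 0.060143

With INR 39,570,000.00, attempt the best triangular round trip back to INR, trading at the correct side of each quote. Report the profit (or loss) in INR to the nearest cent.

Net profit: INR 135,211.49

Best loop INR → EUR → BRL → INR:
INR 39,570,000.00 × 0.012433 (sell INR at bid) = EUR 491,973.81
EUR 491,973.81 ÷ 0.20602 (buy BRL at ask) = BRL 2,387,990.53
BRL 2,387,990.53 ÷ 0.060143 (buy INR at ask) = INR 39,705,211.49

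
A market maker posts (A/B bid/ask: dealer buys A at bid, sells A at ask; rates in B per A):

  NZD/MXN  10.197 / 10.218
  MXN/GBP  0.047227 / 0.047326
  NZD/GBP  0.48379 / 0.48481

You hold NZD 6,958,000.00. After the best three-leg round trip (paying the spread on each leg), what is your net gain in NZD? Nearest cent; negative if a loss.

Best loop NZD → GBP → MXN → NZD:
NZD 6,958,000.00 × 0.48379 (sell NZD at bid) = GBP 3,366,210.82
GBP 3,366,210.82 ÷ 0.047326 (buy MXN at ask) = MXN 71,128,149.85
MXN 71,128,149.85 ÷ 10.218 (buy NZD at ask) = NZD 6,961,063.79

Net profit: NZD 3,063.79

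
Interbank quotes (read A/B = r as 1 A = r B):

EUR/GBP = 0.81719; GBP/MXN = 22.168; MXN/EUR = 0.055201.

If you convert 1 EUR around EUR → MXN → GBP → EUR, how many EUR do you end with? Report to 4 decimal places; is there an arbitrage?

Around EUR → MXN → GBP → EUR: 1 ÷ 0.055201 ÷ 22.168 ÷ 0.81719 = 1.000008
Product ≈ 1 (deviation 0.001%, within rounding noise).

1.0000 (no arbitrage)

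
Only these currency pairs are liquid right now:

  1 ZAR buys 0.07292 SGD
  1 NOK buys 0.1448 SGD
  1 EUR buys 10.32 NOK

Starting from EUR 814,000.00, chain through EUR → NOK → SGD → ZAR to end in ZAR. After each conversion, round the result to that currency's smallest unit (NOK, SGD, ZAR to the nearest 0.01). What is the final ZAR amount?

ZAR 16,681,150.58

EUR 814,000.00 × 10.32 = NOK 8,400,480.00
NOK 8,400,480.00 × 0.1448 = SGD 1,216,389.50
SGD 1,216,389.50 ÷ 0.07292 = ZAR 16,681,150.58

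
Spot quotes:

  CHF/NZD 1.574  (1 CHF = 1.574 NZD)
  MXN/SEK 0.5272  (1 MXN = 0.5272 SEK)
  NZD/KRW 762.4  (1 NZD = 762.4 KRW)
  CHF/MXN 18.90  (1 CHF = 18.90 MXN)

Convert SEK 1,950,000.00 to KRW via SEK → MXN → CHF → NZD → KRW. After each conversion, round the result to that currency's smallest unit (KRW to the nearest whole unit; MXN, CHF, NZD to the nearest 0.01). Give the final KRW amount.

SEK 1,950,000.00 ÷ 0.5272 = MXN 3,698,786.04
MXN 3,698,786.04 ÷ 18.90 = CHF 195,702.97
CHF 195,702.97 × 1.574 = NZD 308,036.47
NZD 308,036.47 × 762.4 = KRW 234,847,005

KRW 234,847,005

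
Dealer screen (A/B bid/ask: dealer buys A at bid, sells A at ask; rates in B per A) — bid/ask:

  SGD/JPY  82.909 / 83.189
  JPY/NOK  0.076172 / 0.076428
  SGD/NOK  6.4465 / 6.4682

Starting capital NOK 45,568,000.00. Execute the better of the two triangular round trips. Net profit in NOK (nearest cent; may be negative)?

Best loop NOK → JPY → SGD → NOK:
NOK 45,568,000.00 ÷ 0.076428 (buy JPY at ask) = JPY 596,221,280
JPY 596,221,280 ÷ 83.189 (buy SGD at ask) = SGD 7,167,068.72
SGD 7,167,068.72 × 6.4465 (sell SGD at bid) = NOK 46,202,508.54

Net profit: NOK 634,508.54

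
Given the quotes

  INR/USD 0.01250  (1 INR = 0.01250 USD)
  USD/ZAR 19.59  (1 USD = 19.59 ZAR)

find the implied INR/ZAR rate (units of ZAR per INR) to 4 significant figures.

1 INR × 0.01250 = 0.0125 USD
0.0125 USD × 19.59 = 0.244875 ZAR

INR/ZAR = 0.2449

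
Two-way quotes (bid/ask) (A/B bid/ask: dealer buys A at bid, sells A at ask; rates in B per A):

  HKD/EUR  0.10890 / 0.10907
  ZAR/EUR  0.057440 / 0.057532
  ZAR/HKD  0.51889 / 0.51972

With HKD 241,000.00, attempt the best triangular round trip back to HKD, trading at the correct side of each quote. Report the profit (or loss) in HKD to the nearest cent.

Net profit: HKD 3,206.23

Best loop HKD → ZAR → EUR → HKD:
HKD 241,000.00 ÷ 0.51972 (buy ZAR at ask) = ZAR 463,711.23
ZAR 463,711.23 × 0.057440 (sell ZAR at bid) = EUR 26,635.57
EUR 26,635.57 ÷ 0.10907 (buy HKD at ask) = HKD 244,206.23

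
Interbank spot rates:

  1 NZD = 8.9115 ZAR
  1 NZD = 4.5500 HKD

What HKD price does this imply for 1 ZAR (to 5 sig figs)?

ZAR/HKD = 0.51058

1 ZAR ÷ 8.9115 = 0.112215 NZD
0.112215 NZD × 4.5500 = 0.510576 HKD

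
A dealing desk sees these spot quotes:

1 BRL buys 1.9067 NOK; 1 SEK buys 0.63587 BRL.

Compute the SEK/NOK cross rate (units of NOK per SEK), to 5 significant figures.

1 SEK × 0.63587 = 0.63587 BRL
0.63587 BRL × 1.9067 = 1.21241 NOK

SEK/NOK = 1.2124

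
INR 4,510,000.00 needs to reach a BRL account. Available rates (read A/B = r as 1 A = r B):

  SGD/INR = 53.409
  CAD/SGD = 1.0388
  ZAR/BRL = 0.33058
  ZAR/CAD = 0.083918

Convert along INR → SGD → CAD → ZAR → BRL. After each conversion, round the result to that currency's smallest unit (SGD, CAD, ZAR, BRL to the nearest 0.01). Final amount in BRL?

INR 4,510,000.00 ÷ 53.409 = SGD 84,442.70
SGD 84,442.70 ÷ 1.0388 = CAD 81,288.70
CAD 81,288.70 ÷ 0.083918 = ZAR 968,668.22
ZAR 968,668.22 × 0.33058 = BRL 320,222.34

BRL 320,222.34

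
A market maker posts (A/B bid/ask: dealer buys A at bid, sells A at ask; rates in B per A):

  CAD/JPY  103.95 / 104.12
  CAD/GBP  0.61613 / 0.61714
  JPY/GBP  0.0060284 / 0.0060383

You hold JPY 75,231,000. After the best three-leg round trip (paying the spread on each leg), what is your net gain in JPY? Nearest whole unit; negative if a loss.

Net profit: JPY 1,159,560

Best loop JPY → GBP → CAD → JPY:
JPY 75,231,000 × 0.0060284 (sell JPY at bid) = GBP 453,522.56
GBP 453,522.56 ÷ 0.61714 (buy CAD at ask) = CAD 734,877.92
CAD 734,877.92 × 103.95 (sell CAD at bid) = JPY 76,390,560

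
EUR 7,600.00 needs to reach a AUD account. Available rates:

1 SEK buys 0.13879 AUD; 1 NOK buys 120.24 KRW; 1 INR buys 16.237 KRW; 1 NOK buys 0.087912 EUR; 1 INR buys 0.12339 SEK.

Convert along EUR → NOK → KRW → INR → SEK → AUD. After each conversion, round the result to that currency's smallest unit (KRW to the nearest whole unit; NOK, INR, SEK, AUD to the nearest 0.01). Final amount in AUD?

AUD 10,963.44

EUR 7,600.00 ÷ 0.087912 = NOK 86,450.09
NOK 86,450.09 × 120.24 = KRW 10,394,759
KRW 10,394,759 ÷ 16.237 = INR 640,189.63
INR 640,189.63 × 0.12339 = SEK 78,993.00
SEK 78,993.00 × 0.13879 = AUD 10,963.44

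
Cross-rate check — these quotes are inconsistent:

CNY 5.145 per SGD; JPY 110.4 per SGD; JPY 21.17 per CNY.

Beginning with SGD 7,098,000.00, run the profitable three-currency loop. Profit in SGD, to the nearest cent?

Profitable loop is SGD → JPY → CNY → SGD:
SGD 7,098,000.00 × 110.4 = JPY 783,619,200
JPY 783,619,200 ÷ 21.17 = CNY 37,015,550.31
CNY 37,015,550.31 ÷ 5.145 = SGD 7,194,470.42
Profit = SGD 7,194,470.42 − SGD 7,098,000.00

Profit: SGD 96,470.42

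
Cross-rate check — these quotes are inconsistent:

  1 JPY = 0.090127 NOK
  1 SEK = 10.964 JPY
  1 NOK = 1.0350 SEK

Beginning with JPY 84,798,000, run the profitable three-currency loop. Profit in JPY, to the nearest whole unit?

Profit: JPY 1,928,117

Profitable loop is JPY → NOK → SEK → JPY:
JPY 84,798,000 × 0.090127 = NOK 7,642,589.35
NOK 7,642,589.35 × 1.0350 = SEK 7,910,079.97
SEK 7,910,079.97 × 10.964 = JPY 86,726,117
Profit = JPY 86,726,117 − JPY 84,798,000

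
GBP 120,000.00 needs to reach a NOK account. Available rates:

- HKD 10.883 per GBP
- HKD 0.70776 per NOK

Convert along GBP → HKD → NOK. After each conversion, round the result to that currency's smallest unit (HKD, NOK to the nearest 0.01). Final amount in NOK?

NOK 1,845,201.76

GBP 120,000.00 × 10.883 = HKD 1,305,960.00
HKD 1,305,960.00 ÷ 0.70776 = NOK 1,845,201.76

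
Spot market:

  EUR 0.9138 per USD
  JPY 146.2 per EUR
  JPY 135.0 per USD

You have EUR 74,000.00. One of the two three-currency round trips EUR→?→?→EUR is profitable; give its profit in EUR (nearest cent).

Profitable loop is EUR → USD → JPY → EUR:
EUR 74,000.00 ÷ 0.9138 = USD 80,980.52
USD 80,980.52 × 135.0 = JPY 10,932,370
JPY 10,932,370 ÷ 146.2 = EUR 74,776.81
Profit = EUR 74,776.81 − EUR 74,000.00

Profit: EUR 776.81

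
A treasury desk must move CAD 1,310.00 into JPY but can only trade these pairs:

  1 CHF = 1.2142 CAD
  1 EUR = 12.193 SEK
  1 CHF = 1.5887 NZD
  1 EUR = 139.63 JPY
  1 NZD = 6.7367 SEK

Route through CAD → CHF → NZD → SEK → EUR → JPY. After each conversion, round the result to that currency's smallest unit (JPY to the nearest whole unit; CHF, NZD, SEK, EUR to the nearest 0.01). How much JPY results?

JPY 132,232

CAD 1,310.00 ÷ 1.2142 = CHF 1,078.90
CHF 1,078.90 × 1.5887 = NZD 1,714.05
NZD 1,714.05 × 6.7367 = SEK 11,547.04
SEK 11,547.04 ÷ 12.193 = EUR 947.02
EUR 947.02 × 139.63 = JPY 132,232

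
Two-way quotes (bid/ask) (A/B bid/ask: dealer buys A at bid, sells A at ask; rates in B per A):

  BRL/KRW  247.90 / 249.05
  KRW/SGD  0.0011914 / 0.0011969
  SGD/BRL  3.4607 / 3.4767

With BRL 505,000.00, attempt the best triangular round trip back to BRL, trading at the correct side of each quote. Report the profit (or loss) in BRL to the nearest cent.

Net profit: BRL 11,166.07

Best loop BRL → KRW → SGD → BRL:
BRL 505,000.00 × 247.90 (sell BRL at bid) = KRW 125,189,500
KRW 125,189,500 × 0.0011914 (sell KRW at bid) = SGD 149,150.77
SGD 149,150.77 × 3.4607 (sell SGD at bid) = BRL 516,166.07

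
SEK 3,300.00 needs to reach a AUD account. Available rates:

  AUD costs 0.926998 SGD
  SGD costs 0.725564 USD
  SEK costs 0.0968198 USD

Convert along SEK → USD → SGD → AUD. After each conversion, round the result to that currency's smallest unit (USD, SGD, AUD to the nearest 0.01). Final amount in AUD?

SEK 3,300.00 × 0.0968198 = USD 319.51
USD 319.51 ÷ 0.725564 = SGD 440.36
SGD 440.36 ÷ 0.926998 = AUD 475.04

AUD 475.04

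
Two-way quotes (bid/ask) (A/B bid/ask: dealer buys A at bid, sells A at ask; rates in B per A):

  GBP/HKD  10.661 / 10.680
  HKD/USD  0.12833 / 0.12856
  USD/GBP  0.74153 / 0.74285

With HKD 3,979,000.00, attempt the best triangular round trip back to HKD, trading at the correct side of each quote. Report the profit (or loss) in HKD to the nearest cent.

Best loop HKD → USD → GBP → HKD:
HKD 3,979,000.00 × 0.12833 (sell HKD at bid) = USD 510,625.07
USD 510,625.07 × 0.74153 (sell USD at bid) = GBP 378,643.81
GBP 378,643.81 × 10.661 (sell GBP at bid) = HKD 4,036,721.64

Net profit: HKD 57,721.64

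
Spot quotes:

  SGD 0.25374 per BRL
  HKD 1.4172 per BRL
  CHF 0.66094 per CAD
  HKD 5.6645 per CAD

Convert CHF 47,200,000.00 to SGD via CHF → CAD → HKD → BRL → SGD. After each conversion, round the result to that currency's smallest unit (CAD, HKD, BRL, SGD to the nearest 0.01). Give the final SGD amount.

CHF 47,200,000.00 ÷ 0.66094 = CAD 71,413,441.46
CAD 71,413,441.46 × 5.6645 = HKD 404,521,439.15
HKD 404,521,439.15 ÷ 1.4172 = BRL 285,437,086.61
BRL 285,437,086.61 × 0.25374 = SGD 72,426,806.36

SGD 72,426,806.36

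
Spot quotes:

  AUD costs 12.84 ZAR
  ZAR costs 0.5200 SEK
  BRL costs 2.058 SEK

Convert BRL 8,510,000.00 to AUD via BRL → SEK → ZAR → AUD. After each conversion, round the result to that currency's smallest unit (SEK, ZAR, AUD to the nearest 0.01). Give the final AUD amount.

BRL 8,510,000.00 × 2.058 = SEK 17,513,580.00
SEK 17,513,580.00 ÷ 0.5200 = ZAR 33,679,961.54
ZAR 33,679,961.54 ÷ 12.84 = AUD 2,623,049.96

AUD 2,623,049.96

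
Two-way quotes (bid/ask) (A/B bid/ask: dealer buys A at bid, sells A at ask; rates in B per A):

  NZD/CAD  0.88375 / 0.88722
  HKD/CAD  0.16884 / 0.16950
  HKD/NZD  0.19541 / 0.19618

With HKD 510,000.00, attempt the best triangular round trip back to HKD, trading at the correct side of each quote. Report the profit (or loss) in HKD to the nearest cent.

Net profit: HKD 9,609.02

Best loop HKD → NZD → CAD → HKD:
HKD 510,000.00 × 0.19541 (sell HKD at bid) = NZD 99,659.10
NZD 99,659.10 × 0.88375 (sell NZD at bid) = CAD 88,073.73
CAD 88,073.73 ÷ 0.16950 (buy HKD at ask) = HKD 519,609.02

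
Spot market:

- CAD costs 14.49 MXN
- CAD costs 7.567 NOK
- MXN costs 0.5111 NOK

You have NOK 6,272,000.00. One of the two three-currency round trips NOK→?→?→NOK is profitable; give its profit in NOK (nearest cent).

Profit: NOK 136,487.14

Profitable loop is NOK → MXN → CAD → NOK:
NOK 6,272,000.00 ÷ 0.5111 = MXN 12,271,571.12
MXN 12,271,571.12 ÷ 14.49 = CAD 846,899.32
CAD 846,899.32 × 7.567 = NOK 6,408,487.14
Profit = NOK 6,408,487.14 − NOK 6,272,000.00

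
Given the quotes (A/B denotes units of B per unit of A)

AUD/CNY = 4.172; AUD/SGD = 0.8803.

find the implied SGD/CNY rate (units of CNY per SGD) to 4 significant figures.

SGD/CNY = 4.739

1 SGD ÷ 0.8803 = 1.13598 AUD
1.13598 AUD × 4.172 = 4.73929 CNY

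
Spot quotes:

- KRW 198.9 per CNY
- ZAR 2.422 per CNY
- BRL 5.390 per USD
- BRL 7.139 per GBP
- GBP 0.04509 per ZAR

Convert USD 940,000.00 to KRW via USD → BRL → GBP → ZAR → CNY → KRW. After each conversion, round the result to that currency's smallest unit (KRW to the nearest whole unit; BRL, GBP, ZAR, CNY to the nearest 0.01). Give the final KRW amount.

USD 940,000.00 × 5.390 = BRL 5,066,600.00
BRL 5,066,600.00 ÷ 7.139 = GBP 709,707.24
GBP 709,707.24 ÷ 0.04509 = ZAR 15,739,792.42
ZAR 15,739,792.42 ÷ 2.422 = CNY 6,498,675.65
CNY 6,498,675.65 × 198.9 = KRW 1,292,586,587

KRW 1,292,586,587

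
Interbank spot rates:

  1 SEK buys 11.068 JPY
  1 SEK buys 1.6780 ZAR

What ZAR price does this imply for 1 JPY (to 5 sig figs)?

JPY/ZAR = 0.15161

1 JPY ÷ 11.068 = 0.0903506 SEK
0.0903506 SEK × 1.6780 = 0.151608 ZAR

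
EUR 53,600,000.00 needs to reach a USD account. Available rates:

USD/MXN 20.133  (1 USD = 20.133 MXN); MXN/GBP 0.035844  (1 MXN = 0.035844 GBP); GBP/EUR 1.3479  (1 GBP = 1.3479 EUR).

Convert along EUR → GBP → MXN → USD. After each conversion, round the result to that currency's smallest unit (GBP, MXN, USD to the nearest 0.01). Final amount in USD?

EUR 53,600,000.00 ÷ 1.3479 = GBP 39,765,561.24
GBP 39,765,561.24 ÷ 0.035844 = MXN 1,109,406,350.85
MXN 1,109,406,350.85 ÷ 20.133 = USD 55,103,876.76

USD 55,103,876.76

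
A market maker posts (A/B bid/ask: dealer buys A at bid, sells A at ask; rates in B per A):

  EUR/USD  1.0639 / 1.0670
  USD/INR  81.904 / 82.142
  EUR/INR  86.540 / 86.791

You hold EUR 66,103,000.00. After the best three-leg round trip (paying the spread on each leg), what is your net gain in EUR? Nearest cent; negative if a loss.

Net profit: EUR 264,032.40

Best loop EUR → USD → INR → EUR:
EUR 66,103,000.00 × 1.0639 (sell EUR at bid) = USD 70,326,981.70
USD 70,326,981.70 × 81.904 (sell USD at bid) = INR 5,760,061,109.16
INR 5,760,061,109.16 ÷ 86.791 (buy EUR at ask) = EUR 66,367,032.40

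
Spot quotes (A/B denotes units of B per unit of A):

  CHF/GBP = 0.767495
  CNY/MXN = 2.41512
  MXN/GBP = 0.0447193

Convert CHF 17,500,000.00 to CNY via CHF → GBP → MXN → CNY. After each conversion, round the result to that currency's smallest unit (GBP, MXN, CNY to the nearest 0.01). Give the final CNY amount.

CHF 17,500,000.00 × 0.767495 = GBP 13,431,162.50
GBP 13,431,162.50 ÷ 0.0447193 = MXN 300,343,755.38
MXN 300,343,755.38 ÷ 2.41512 = CNY 124,359,764.89

CNY 124,359,764.89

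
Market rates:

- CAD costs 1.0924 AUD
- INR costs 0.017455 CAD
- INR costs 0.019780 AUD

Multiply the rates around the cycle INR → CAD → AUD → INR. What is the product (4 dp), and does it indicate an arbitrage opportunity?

0.9640 (arbitrage exists)

Around INR → CAD → AUD → INR: 1 × 0.017455 × 1.0924 ÷ 0.019780 = 0.963996
Product < 1; profitable direction is INR → AUD → CAD → INR.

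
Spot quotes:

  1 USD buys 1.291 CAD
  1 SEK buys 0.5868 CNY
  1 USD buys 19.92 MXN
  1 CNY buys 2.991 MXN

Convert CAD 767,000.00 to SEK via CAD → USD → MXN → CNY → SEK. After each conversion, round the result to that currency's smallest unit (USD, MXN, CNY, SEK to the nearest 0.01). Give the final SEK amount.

SEK 6,742,981.02

CAD 767,000.00 ÷ 1.291 = USD 594,113.09
USD 594,113.09 × 19.92 = MXN 11,834,732.75
MXN 11,834,732.75 ÷ 2.991 = CNY 3,956,781.26
CNY 3,956,781.26 ÷ 0.5868 = SEK 6,742,981.02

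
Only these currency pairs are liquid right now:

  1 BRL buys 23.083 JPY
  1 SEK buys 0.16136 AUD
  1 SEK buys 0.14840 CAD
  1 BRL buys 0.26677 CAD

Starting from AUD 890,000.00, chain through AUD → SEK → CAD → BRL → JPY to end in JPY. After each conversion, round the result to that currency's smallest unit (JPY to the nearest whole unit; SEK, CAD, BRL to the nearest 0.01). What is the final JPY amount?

JPY 70,824,462

AUD 890,000.00 ÷ 0.16136 = SEK 5,515,617.25
SEK 5,515,617.25 × 0.14840 = CAD 818,517.60
CAD 818,517.60 ÷ 0.26677 = BRL 3,068,252.05
BRL 3,068,252.05 × 23.083 = JPY 70,824,462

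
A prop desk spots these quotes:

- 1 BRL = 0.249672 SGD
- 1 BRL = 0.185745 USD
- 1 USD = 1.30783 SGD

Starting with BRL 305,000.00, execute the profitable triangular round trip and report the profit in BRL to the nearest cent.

Profit: BRL 8,473.80

Profitable loop is BRL → SGD → USD → BRL:
BRL 305,000.00 × 0.249672 = SGD 76,149.96
SGD 76,149.96 ÷ 1.30783 = USD 58,226.19
USD 58,226.19 ÷ 0.185745 = BRL 313,473.80
Profit = BRL 313,473.80 − BRL 305,000.00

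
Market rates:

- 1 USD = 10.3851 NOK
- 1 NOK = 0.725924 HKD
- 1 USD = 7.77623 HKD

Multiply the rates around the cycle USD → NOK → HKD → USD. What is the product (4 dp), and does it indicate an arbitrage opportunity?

0.9695 (arbitrage exists)

Around USD → NOK → HKD → USD: 1 × 10.3851 × 0.725924 ÷ 7.77623 = 0.969466
Product < 1; profitable direction is USD → HKD → NOK → USD.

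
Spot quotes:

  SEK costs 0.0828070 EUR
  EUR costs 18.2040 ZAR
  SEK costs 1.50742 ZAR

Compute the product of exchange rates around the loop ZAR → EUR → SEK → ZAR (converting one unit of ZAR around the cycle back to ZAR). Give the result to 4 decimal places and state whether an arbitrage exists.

1.0000 (no arbitrage)

Around ZAR → EUR → SEK → ZAR: 1 ÷ 18.2040 ÷ 0.0828070 × 1.50742 = 1.000001
Product ≈ 1 (deviation 0.000%, within rounding noise).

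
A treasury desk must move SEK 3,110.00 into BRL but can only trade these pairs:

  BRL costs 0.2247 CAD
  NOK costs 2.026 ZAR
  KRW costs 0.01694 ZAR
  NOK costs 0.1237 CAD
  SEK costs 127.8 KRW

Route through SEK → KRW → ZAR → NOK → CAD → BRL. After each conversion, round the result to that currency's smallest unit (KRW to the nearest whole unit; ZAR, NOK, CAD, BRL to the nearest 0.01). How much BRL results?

SEK 3,110.00 × 127.8 = KRW 397,458
KRW 397,458 × 0.01694 = ZAR 6,732.94
ZAR 6,732.94 ÷ 2.026 = NOK 3,323.27
NOK 3,323.27 × 0.1237 = CAD 411.09
CAD 411.09 ÷ 0.2247 = BRL 1,829.51

BRL 1,829.51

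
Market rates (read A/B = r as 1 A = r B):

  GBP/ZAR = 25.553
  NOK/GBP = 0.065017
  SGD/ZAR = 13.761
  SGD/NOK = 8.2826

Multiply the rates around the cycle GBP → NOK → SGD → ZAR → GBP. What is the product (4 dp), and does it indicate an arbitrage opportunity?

Around GBP → NOK → SGD → ZAR → GBP: 1 ÷ 0.065017 ÷ 8.2826 × 13.761 ÷ 25.553 = 1.000033
Product ≈ 1 (deviation 0.003%, within rounding noise).

1.0000 (no arbitrage)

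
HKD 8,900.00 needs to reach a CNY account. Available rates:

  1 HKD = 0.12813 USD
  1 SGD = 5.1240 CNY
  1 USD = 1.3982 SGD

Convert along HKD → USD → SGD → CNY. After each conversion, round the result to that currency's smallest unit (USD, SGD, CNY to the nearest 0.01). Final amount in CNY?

HKD 8,900.00 × 0.12813 = USD 1,140.36
USD 1,140.36 × 1.3982 = SGD 1,594.45
SGD 1,594.45 × 5.1240 = CNY 8,169.96

CNY 8,169.96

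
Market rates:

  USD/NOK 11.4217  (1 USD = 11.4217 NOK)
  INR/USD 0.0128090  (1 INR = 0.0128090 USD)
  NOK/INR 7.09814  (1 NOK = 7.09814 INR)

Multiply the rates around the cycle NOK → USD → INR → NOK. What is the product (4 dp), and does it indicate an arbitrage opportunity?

Around NOK → USD → INR → NOK: 1 ÷ 11.4217 ÷ 0.0128090 ÷ 7.09814 = 0.962963
Product < 1; profitable direction is NOK → INR → USD → NOK.

0.9630 (arbitrage exists)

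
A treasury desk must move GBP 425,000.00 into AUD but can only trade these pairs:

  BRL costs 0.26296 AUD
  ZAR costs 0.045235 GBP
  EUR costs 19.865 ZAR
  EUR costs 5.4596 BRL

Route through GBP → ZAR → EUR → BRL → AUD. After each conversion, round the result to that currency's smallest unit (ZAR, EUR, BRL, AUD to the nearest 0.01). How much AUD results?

AUD 679,010.17

GBP 425,000.00 ÷ 0.045235 = ZAR 9,395,379.68
ZAR 9,395,379.68 ÷ 19.865 = EUR 472,961.47
EUR 472,961.47 × 5.4596 = BRL 2,582,180.44
BRL 2,582,180.44 × 0.26296 = AUD 679,010.17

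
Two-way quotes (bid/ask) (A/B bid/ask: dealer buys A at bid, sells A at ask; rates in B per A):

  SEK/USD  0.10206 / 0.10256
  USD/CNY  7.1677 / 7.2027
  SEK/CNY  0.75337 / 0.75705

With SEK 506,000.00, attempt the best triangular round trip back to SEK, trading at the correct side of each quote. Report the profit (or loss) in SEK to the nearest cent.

Best loop SEK → CNY → USD → SEK:
SEK 506,000.00 × 0.75337 (sell SEK at bid) = CNY 381,205.22
CNY 381,205.22 ÷ 7.2027 (buy USD at ask) = USD 52,925.32
USD 52,925.32 ÷ 0.10256 (buy SEK at ask) = SEK 516,042.54

Net profit: SEK 10,042.54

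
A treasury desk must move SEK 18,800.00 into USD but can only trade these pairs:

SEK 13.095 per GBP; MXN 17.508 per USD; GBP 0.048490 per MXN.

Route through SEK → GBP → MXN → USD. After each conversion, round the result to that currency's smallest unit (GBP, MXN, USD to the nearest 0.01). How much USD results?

SEK 18,800.00 ÷ 13.095 = GBP 1,435.66
GBP 1,435.66 ÷ 0.048490 = MXN 29,607.34
MXN 29,607.34 ÷ 17.508 = USD 1,691.07

USD 1,691.07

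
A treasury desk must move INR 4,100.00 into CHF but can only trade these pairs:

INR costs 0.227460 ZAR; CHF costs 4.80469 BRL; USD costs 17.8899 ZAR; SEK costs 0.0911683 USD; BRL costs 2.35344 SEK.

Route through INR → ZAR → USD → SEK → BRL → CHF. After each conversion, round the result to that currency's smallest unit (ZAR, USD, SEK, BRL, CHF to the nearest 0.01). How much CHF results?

INR 4,100.00 × 0.227460 = ZAR 932.59
ZAR 932.59 ÷ 17.8899 = USD 52.13
USD 52.13 ÷ 0.0911683 = SEK 571.80
SEK 571.80 ÷ 2.35344 = BRL 242.96
BRL 242.96 ÷ 4.80469 = CHF 50.57

CHF 50.57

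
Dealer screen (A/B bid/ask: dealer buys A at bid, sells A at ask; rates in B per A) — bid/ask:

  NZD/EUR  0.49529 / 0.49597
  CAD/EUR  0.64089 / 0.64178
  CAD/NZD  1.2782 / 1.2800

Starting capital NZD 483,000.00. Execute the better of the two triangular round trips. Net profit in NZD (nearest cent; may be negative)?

Net profit: NZD 4,601.74

Best loop NZD → CAD → EUR → NZD:
NZD 483,000.00 ÷ 1.2800 (buy CAD at ask) = CAD 377,343.75
CAD 377,343.75 × 0.64089 (sell CAD at bid) = EUR 241,835.84
EUR 241,835.84 ÷ 0.49597 (buy NZD at ask) = NZD 487,601.74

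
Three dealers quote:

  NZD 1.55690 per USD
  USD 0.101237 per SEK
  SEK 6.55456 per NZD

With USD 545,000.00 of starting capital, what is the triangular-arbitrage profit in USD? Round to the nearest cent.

Profit: USD 18,041.01

Profitable loop is USD → NZD → SEK → USD:
USD 545,000.00 × 1.55690 = NZD 848,510.50
NZD 848,510.50 × 6.55456 = SEK 5,561,612.98
SEK 5,561,612.98 × 0.101237 = USD 563,041.01
Profit = USD 563,041.01 − USD 545,000.00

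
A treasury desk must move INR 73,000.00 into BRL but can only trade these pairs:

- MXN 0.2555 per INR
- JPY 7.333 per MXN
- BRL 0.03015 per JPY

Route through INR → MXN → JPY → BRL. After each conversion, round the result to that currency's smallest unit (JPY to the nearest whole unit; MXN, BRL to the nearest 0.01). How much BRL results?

BRL 4,123.65

INR 73,000.00 × 0.2555 = MXN 18,651.50
MXN 18,651.50 × 7.333 = JPY 136,771
JPY 136,771 × 0.03015 = BRL 4,123.65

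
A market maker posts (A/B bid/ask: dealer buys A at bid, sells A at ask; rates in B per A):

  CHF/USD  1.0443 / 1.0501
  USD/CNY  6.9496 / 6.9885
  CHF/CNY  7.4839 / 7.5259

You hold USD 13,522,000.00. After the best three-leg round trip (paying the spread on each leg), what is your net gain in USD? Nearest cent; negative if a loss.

Net profit: USD 267,682.90

Best loop USD → CHF → CNY → USD:
USD 13,522,000.00 ÷ 1.0501 (buy CHF at ask) = CHF 12,876,868.87
CHF 12,876,868.87 × 7.4839 (sell CHF at bid) = CNY 96,369,198.93
CNY 96,369,198.93 ÷ 6.9885 (buy USD at ask) = USD 13,789,682.90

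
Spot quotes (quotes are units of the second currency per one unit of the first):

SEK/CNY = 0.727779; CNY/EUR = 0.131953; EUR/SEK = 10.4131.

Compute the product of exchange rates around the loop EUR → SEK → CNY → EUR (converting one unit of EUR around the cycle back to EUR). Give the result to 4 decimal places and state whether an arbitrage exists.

1.0000 (no arbitrage)

Around EUR → SEK → CNY → EUR: 1 × 10.4131 × 0.727779 × 0.131953 = 0.999997
Product ≈ 1 (deviation 0.000%, within rounding noise).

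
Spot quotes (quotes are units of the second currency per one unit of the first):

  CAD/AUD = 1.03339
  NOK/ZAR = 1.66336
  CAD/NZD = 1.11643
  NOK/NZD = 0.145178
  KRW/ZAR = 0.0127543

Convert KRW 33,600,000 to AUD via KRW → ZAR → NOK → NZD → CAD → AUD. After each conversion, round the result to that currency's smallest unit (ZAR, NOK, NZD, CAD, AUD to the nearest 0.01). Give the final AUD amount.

KRW 33,600,000 × 0.0127543 = ZAR 428,544.48
ZAR 428,544.48 ÷ 1.66336 = NOK 257,637.84
NOK 257,637.84 × 0.145178 = NZD 37,403.35
NZD 37,403.35 ÷ 1.11643 = CAD 33,502.64
CAD 33,502.64 × 1.03339 = AUD 34,621.29

AUD 34,621.29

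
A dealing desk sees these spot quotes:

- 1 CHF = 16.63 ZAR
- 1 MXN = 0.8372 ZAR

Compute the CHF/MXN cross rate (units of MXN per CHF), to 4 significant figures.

1 CHF × 16.63 = 16.63 ZAR
16.63 ZAR ÷ 0.8372 = 19.8638 MXN

CHF/MXN = 19.86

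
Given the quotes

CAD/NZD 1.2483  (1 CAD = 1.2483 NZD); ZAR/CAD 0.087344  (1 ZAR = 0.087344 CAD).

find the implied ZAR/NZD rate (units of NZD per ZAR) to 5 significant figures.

1 ZAR × 0.087344 = 0.087344 CAD
0.087344 CAD × 1.2483 = 0.109032 NZD

ZAR/NZD = 0.10903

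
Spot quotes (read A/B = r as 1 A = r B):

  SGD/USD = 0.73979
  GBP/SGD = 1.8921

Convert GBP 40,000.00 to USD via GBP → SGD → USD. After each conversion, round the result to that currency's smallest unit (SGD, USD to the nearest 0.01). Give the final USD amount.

USD 55,990.27

GBP 40,000.00 × 1.8921 = SGD 75,684.00
SGD 75,684.00 × 0.73979 = USD 55,990.27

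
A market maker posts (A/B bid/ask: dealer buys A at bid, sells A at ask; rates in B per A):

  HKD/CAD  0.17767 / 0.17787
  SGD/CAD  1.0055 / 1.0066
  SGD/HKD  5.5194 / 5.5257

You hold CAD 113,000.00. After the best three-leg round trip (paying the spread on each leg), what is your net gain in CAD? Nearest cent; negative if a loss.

Best loop CAD → HKD → SGD → CAD:
CAD 113,000.00 ÷ 0.17787 (buy HKD at ask) = HKD 635,295.44
HKD 635,295.44 ÷ 5.5257 (buy SGD at ask) = SGD 114,971.03
SGD 114,971.03 × 1.0055 (sell SGD at bid) = CAD 115,603.37

Net profit: CAD 2,603.37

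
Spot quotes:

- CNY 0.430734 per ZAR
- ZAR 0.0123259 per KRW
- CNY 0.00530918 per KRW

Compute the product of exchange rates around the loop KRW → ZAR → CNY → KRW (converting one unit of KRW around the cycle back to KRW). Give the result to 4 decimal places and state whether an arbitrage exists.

Around KRW → ZAR → CNY → KRW: 1 × 0.0123259 × 0.430734 ÷ 0.00530918 = 1.000001
Product ≈ 1 (deviation 0.000%, within rounding noise).

1.0000 (no arbitrage)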